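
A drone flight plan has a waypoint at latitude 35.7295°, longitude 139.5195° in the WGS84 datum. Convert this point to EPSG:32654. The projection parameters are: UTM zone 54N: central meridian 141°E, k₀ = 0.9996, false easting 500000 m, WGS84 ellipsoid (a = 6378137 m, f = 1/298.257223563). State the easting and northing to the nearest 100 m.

E 366100 m, N 3955000 m

Zone 54 central meridian λ₀ = 6×54 − 183 = 141°; Δλ = -1.4805°.
Transverse Mercator on WGS84 with k₀ = 0.9996 gives E = 366107.087 m, N = 3954957.031 m.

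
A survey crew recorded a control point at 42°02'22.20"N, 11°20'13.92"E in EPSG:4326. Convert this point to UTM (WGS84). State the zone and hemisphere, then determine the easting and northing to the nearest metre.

Longitude 11.3372° lies in the 6° band [6°, 12°), giving zone 32; latitude is north of the equator, so 32N.
Zone 32 central meridian λ₀ = 6×32 − 183 = 9°; Δλ = +2.3372°.
Transverse Mercator on WGS84 with k₀ = 0.9996 gives E = 693447.224 m, N = 4656804.754 m.

Zone 32N: E 693447 m, N 4656805 m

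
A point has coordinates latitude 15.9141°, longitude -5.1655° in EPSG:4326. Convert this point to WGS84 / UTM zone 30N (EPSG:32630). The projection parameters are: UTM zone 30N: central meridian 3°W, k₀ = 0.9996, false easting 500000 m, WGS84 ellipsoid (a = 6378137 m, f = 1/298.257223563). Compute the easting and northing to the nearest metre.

E 268164 m, N 1760635 m

Zone 30 central meridian λ₀ = 6×30 − 183 = -3°; Δλ = -2.1655°.
Transverse Mercator on WGS84 with k₀ = 0.9996 gives E = 268163.807 m, N = 1760635.338 m.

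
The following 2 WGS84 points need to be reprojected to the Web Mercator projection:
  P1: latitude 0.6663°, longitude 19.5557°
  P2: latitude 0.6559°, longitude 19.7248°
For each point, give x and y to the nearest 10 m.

Web Mercator: x = R·λ, y = R·ln tan(π/4+φ/2), R = 6378137 m.
P1 (0.6663°, 19.5557°) → (2176930.566, 74173.849) m.
P2 (0.6559°, 19.7248°) → (2195754.692, 73016.049) m.

P1: x 2176930 m, y 74170 m; P2: x 2195750 m, y 73020 m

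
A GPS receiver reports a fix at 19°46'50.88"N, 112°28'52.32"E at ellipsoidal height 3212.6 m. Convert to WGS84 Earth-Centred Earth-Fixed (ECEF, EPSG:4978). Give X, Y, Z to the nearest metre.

WGS84: a = 6378137 m, e² = 0.006694380; N(φ) = a/√(1−e²sin²φ) = 6380583.486 m.
X = (N+h)·cosφ·cosλ = -2297002.339 m; Y = (N+h)·cosφ·sinλ = 5550604.845 m; Z = (N(1−e²)+h)·sinφ = 2145965.527 m.

X -2297002 m, Y 5550605 m, Z 2145966 m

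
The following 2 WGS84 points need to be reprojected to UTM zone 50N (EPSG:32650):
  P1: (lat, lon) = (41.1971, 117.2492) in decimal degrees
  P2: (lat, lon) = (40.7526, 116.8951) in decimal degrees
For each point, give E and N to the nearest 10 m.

P1: E 520900 m, N 4560670 m; P2: E 491140 m, N 4511300 m

UTM zone 50N: λ₀ = 117°, k₀ = 0.9996.
P1 (41.1971°, 117.2492°) → (520895.553, 4560667.337) m.
P2 (40.7526°, 116.8951°) → (491144.843, 4511299.198) m.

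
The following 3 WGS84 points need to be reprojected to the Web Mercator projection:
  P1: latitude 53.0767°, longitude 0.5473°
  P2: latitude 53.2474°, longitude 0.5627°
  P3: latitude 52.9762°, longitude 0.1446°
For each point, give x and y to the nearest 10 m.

P1: x 60930 m, y 6997200 m; P2: x 62640 m, y 7028890 m; P3: x 16100 m, y 6978600 m

Web Mercator: x = R·λ, y = R·ln tan(π/4+φ/2), R = 6378137 m.
P1 (53.0767°, 0.5473°) → (60925.157, 6997197.965) m.
P2 (53.2474°, 0.5627°) → (62639.477, 7028891.982) m.
P3 (52.9762°, 0.1446°) → (16096.798, 6978596.777) m.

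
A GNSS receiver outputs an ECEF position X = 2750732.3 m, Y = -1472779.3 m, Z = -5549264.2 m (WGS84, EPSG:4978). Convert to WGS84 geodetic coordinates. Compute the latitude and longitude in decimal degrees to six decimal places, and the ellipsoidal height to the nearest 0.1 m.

lat -60.816200°, lon -28.165199°, h 4443.5 m

λ = atan2(Y, X) = -28.16519917°; p = √(X²+Y²) = 3120193.4 m.
Bowring's method on WGS84 (a = 6378137 m, b = 6356752.314 m) gives φ = -60.81619989°, h = 4443.454 m.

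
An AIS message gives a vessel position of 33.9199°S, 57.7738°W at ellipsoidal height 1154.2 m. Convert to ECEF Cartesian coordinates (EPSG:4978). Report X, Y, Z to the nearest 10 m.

X 2825860 m, Y -4482840 m, Z -3539720 m

WGS84: a = 6378137 m, e² = 0.006694380; N(φ) = a/√(1−e²sin²φ) = 6384795.466 m.
X = (N+h)·cosφ·cosλ = 2825857.118 m; Y = (N+h)·cosφ·sinλ = -4482837.575 m; Z = (N(1−e²)+h)·sinφ = -3539721.321 m.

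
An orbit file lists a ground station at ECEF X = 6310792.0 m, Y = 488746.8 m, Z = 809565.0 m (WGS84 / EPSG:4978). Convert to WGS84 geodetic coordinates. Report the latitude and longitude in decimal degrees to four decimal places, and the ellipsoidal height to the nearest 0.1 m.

λ = atan2(Y, X) = 4.42850006°; p = √(X²+Y²) = 6329689.5 m.
Bowring's method on WGS84 (a = 6378137 m, b = 6356752.314 m) gives φ = 7.33709973°, h = 3459.917 m.

lat 7.3371°, lon 4.4285°, h 3459.9 m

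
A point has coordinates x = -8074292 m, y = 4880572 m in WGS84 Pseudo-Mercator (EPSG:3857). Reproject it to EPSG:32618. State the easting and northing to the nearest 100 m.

E 710300 m, N 4441800 m

Web Mercator inverse (R = 6378137 m) → φ = 40.10060011°, λ = -72.53259912°.
UTM 18N forward: E = 710318.391 m, N = 4441840.947 m.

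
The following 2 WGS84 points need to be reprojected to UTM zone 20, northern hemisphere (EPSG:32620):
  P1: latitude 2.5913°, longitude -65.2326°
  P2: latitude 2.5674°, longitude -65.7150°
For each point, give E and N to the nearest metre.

UTM zone 20N: λ₀ = -63°, k₀ = 0.9996.
P1 (2.5913°, -65.2326°) → (251756.862, 286637.220) m.
P2 (2.5674°, -65.7150°) → (198076.386, 284097.364) m.

P1: E 251757 m, N 286637 m; P2: E 198076 m, N 284097 m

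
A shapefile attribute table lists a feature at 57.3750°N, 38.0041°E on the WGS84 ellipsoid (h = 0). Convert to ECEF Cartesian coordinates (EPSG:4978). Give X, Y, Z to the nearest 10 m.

WGS84: a = 6378137 m, e² = 0.006694380; N(φ) = a/√(1−e²sin²φ) = 6393334.513 m.
X = (N+h)·cosφ·cosλ = 2716035.822 m; Y = (N+h)·cosφ·sinλ = 2122312.758 m; Z = (N(1−e²)+h)·sinφ = 5348530.107 m.

X 2716040 m, Y 2122310 m, Z 5348530 m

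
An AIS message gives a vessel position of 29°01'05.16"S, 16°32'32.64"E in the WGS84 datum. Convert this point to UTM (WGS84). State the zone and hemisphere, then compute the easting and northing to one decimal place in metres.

Zone 33S: E 650213.2 m, N 6789028.1 m

Longitude 16.5424° lies in the 6° band [12°, 18°), giving zone 33; latitude is south of the equator, so 33S.
Zone 33 central meridian λ₀ = 6×33 − 183 = 15°; Δλ = +1.5424°.
Transverse Mercator on WGS84 with k₀ = 0.9996 gives E = 650213.152 m, N = 6789028.126 m.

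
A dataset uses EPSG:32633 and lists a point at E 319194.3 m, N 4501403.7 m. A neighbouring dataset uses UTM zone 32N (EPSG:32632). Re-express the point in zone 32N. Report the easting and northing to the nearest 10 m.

UTM 33N → geographic: φ = 40.64369963°, λ = 12.86169966°.
UTM 32N (λ₀ = 9°) forward: E = 826555.327 m, N = 4506379.472 m.

E 826560 m, N 4506380 m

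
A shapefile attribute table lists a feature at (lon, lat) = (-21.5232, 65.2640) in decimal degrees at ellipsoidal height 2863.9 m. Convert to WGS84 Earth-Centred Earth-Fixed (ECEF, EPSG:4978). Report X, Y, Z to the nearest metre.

X 2490751 m, Y -982298 m, Z 5772689 m

WGS84: a = 6378137 m, e² = 0.006694380; N(φ) = a/√(1−e²sin²φ) = 6395821.140 m.
X = (N+h)·cosφ·cosλ = 2490750.688 m; Y = (N+h)·cosφ·sinλ = -982298.011 m; Z = (N(1−e²)+h)·sinφ = 5772689.050 m.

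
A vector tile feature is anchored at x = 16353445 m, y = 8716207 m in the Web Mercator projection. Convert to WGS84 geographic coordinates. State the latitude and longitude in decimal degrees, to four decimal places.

R = 6378137 m. λ = x/R = 146.90549592°.
φ = 2·arctan(exp(y/R)) − 90° = 2·arctan(3.92190) − 90° = 61.39119983°.

lat 61.3912°, lon 146.9055°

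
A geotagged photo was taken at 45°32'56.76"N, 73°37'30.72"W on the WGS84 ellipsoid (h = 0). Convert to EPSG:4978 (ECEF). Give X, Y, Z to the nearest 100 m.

WGS84: a = 6378137 m, e² = 0.006694380; N(φ) = a/√(1−e²sin²φ) = 6389043.918 m.
X = (N+h)·cosφ·cosλ = 1261373.617 m; Y = (N+h)·cosφ·sinλ = -4292749.713 m; Z = (N(1−e²)+h)·sinφ = 4530292.451 m.

X 1261400 m, Y -4292700 m, Z 4530300 m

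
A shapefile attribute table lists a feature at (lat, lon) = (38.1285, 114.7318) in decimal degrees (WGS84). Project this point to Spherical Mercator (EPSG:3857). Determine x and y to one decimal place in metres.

Web Mercator is spherical with R = a = 6378137 m.
x = R·λ = 6378137 × 2.002447667 = 12771885.554 m.
y = R·ln tan(π/4 + φ/2) = 6378137 × 0.720836585 = 4597594.491 m.

x 12771885.6 m, y 4597594.5 m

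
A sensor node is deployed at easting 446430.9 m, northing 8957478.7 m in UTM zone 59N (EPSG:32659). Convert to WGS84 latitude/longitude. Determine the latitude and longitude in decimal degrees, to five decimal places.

lat 80.66770°, lon 168.03970°

Zone 59N: λ₀ = 171°, k₀ = 0.9996, false easting 500000 m.
Meridian distance M = (N − FN)/k₀ = 8961063.1 m.
Inverse transverse Mercator on WGS84 gives φ = 80.66770013°, λ = 168.03969925°.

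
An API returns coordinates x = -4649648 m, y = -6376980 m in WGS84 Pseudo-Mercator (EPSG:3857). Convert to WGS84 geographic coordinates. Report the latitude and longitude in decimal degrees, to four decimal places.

R = 6378137 m. λ = x/R = -41.76849864°.
φ = 2·arctan(exp(y/R)) − 90° = 2·arctan(0.36795) − 90° = -49.59820140°.

lat -49.5982°, lon -41.7685°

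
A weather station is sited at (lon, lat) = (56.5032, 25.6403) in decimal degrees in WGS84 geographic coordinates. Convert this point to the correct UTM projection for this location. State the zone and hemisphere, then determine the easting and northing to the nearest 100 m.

Longitude 56.5032° lies in the 6° band [54°, 60°), giving zone 40; latitude is north of the equator, so 40N.
Zone 40 central meridian λ₀ = 6×40 − 183 = 57°; Δλ = -0.4968°.
Transverse Mercator on WGS84 with k₀ = 0.9996 gives E = 450130.588 m, N = 2835943.883 m.

Zone 40N: E 450100 m, N 2835900 m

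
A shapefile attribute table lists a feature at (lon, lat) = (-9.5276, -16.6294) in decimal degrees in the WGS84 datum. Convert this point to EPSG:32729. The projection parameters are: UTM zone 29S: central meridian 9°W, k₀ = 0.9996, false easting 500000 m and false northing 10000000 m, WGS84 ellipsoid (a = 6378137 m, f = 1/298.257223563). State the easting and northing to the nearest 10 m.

E 443730 m, N 8161370 m

Zone 29 central meridian λ₀ = 6×29 − 183 = -9°; Δλ = -0.5276°.
Transverse Mercator on WGS84 with k₀ = 0.9996 gives E = 443730.673 m, N = 8161367.702 m.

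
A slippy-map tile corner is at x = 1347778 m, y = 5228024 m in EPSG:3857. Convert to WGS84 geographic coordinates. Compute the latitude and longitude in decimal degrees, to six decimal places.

lat 42.446000°, lon 12.107296°

R = 6378137 m. λ = x/R = 12.10729577°.
φ = 2·arctan(exp(y/R)) − 90° = 2·arctan(2.26977) − 90° = 42.44600007°.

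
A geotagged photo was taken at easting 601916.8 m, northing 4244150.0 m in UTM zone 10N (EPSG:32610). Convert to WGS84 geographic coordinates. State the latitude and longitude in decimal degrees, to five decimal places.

Zone 10N: λ₀ = -123°, k₀ = 0.9996, false easting 500000 m.
Meridian distance M = (N − FN)/k₀ = 4245848.3 m.
Inverse transverse Mercator on WGS84 gives φ = 38.33970011°, λ = -121.83379970°.

lat 38.33970°, lon -121.83380°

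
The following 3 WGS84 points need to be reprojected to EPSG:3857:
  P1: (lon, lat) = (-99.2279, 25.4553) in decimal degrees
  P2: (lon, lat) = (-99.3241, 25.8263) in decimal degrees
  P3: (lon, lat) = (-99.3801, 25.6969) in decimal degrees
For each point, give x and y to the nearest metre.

P1: x -11045999 m, y 2931772 m; P2: x -11056708 m, y 2977583 m; P3: x -11062942 m, y 2961589 m

Web Mercator: x = R·λ, y = R·ln tan(π/4+φ/2), R = 6378137 m.
P1 (25.4553°, -99.2279°) → (-11045999.300, 2931772.431) m.
P2 (25.8263°, -99.3241°) → (-11056708.236, 2977583.311) m.
P3 (25.6969°, -99.3801°) → (-11062942.127, 2961588.883) m.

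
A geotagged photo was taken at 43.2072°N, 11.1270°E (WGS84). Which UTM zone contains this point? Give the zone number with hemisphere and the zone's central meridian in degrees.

Zone 32N, central meridian 9°

UTM zone = ⌊(λ + 180)/6⌋ + 1; 11.1270° ∈ [6°, 12°) → zone 32.
Hemisphere: N (φ ≥ 0).
Central meridian λ₀ = 6×32 − 183 = 9°.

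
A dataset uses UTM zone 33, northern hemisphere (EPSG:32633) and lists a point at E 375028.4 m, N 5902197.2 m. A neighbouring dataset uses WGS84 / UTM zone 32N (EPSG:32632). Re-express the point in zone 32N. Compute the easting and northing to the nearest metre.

E 775247 m, N 5908509 m

UTM 33N → geographic: φ = 53.25429992°, λ = 13.12670051°.
UTM 32N (λ₀ = 9°) forward: E = 775246.820 m, N = 5908508.501 m.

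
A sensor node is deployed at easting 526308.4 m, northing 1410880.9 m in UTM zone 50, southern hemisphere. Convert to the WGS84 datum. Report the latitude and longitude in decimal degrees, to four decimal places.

Zone 50S: λ₀ = 117°, k₀ = 0.9996, false easting 500000 m, false northing 10000000 m.
Meridian distance M = (N − FN)/k₀ = -8592556.1 m.
Inverse transverse Mercator on WGS84 gives φ = -77.37729961°, λ = 118.07850130°.

lat -77.3773°, lon 118.0785°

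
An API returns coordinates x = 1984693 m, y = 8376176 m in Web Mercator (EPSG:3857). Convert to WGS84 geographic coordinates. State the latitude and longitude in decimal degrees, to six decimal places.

R = 6378137 m. λ = x/R = 17.82880056°.
φ = 2·arctan(exp(y/R)) − 90° = 2·arctan(3.71829) − 90° = 59.89400056°.

lat 59.894001°, lon 17.828801°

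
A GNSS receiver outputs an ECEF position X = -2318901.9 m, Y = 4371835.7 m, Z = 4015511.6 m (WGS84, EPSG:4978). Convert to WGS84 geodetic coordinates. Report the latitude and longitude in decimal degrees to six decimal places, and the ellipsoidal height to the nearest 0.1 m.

lat 39.244800°, lon 117.942300°, h 3336.1 m

λ = atan2(Y, X) = 117.94229986°; p = √(X²+Y²) = 4948762.8 m.
Bowring's method on WGS84 (a = 6378137 m, b = 6356752.314 m) gives φ = 39.24479991°, h = 3336.149 m.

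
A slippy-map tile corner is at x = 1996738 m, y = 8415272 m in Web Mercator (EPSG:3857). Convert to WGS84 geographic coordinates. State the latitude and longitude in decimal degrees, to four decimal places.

R = 6378137 m. λ = x/R = 17.93700264°.
φ = 2·arctan(exp(y/R)) − 90° = 2·arctan(3.74115) − 90° = 60.06969909°.

lat 60.0697°, lon 17.9370°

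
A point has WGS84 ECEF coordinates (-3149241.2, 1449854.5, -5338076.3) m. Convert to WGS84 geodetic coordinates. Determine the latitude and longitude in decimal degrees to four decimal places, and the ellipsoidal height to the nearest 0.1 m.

λ = atan2(Y, X) = 155.27949979°; p = √(X²+Y²) = 3466958.1 m.
Bowring's method on WGS84 (a = 6378137 m, b = 6356752.314 m) gives φ = -57.17269973°, h = 2053.983 m.

lat -57.1727°, lon 155.2795°, h 2054.0 m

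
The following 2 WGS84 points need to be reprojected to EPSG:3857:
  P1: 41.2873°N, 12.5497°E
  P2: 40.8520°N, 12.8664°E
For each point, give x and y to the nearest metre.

Web Mercator: x = R·λ, y = R·ln tan(π/4+φ/2), R = 6378137 m.
P1 (41.2873°, 12.5497°) → (1397026.214, 5054811.154) m.
P2 (40.8520°, 12.8664°) → (1432281.096, 4990536.146) m.

P1: x 1397026 m, y 5054811 m; P2: x 1432281 m, y 4990536 m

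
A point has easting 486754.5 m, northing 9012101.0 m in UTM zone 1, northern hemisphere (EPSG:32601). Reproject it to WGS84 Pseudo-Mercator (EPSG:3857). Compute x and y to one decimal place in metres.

Unproject from UTM 1N (λ₀ = -177°) → φ = 81.16850035°, λ = -177.77280272°.
Web Mercator (R = 6378137 m): x = -19789577.876 m, y = 16334834.052 m.

x -19789577.9 m, y 16334834.1 m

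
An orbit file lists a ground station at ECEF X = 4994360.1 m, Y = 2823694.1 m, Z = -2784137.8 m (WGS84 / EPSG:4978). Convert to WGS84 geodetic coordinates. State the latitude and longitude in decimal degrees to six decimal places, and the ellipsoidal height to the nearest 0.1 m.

λ = atan2(Y, X) = 29.48279988°; p = √(X²+Y²) = 5737323.5 m.
Bowring's method on WGS84 (a = 6378137 m, b = 6356752.314 m) gives φ = -26.03719980°, h = 3126.151 m.

lat -26.037200°, lon 29.482800°, h 3126.2 m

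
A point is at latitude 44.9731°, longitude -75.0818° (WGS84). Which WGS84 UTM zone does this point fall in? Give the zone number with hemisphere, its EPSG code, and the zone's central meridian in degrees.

UTM zone = ⌊(λ + 180)/6⌋ + 1; -75.0818° ∈ [-78°, -72°) → zone 18.
Hemisphere: N (φ ≥ 0).
Central meridian λ₀ = 6×18 − 183 = -75°.
EPSG code: 32618.

Zone 18N (EPSG:32618), central meridian -75°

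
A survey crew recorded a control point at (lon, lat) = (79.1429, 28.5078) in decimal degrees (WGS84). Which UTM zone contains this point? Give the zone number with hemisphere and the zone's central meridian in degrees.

UTM zone = ⌊(λ + 180)/6⌋ + 1; 79.1429° ∈ [78°, 84°) → zone 44.
Hemisphere: N (φ ≥ 0).
Central meridian λ₀ = 6×44 − 183 = 81°.

Zone 44N, central meridian 81°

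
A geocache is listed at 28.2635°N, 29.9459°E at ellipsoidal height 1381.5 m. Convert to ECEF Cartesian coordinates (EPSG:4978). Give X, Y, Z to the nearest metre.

X 4872459 m, Y 2806985 m, Z 3002911 m

WGS84: a = 6378137 m, e² = 0.006694380; N(φ) = a/√(1−e²sin²φ) = 6382929.403 m.
X = (N+h)·cosφ·cosλ = 4872459.093 m; Y = (N+h)·cosφ·sinλ = 2806984.658 m; Z = (N(1−e²)+h)·sinφ = 3002911.222 m.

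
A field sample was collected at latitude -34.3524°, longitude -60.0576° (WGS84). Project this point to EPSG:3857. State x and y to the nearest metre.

x -6685581 m, y -4076219 m

Web Mercator is spherical with R = a = 6378137 m.
x = R·λ = 6378137 × -1.048202861 = -6685581.450 m.
y = R·ln tan(π/4 + φ/2) = 6378137 × -0.639092491 = -4076219.461 m.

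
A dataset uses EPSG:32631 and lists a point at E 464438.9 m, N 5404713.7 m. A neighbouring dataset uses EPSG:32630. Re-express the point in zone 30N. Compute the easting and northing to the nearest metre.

UTM 31N → geographic: φ = 48.79440032°, λ = 2.51579995°.
UTM 30N (λ₀ = -3°) forward: E = 905014.714 m, N = 5419289.128 m.

E 905015 m, N 5419289 m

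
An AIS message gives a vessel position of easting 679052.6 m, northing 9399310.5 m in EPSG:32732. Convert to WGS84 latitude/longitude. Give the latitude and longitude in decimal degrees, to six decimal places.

Zone 32S: λ₀ = 9°, k₀ = 0.9996, false easting 500000 m, false northing 10000000 m.
Meridian distance M = (N − FN)/k₀ = -600929.9 m.
Inverse transverse Mercator on WGS84 gives φ = -5.43229989°, λ = 10.61609958°.

lat -5.432300°, lon 10.616100°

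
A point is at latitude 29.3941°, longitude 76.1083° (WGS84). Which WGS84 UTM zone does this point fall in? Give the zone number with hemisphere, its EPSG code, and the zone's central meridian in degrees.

UTM zone = ⌊(λ + 180)/6⌋ + 1; 76.1083° ∈ [72°, 78°) → zone 43.
Hemisphere: N (φ ≥ 0).
Central meridian λ₀ = 6×43 − 183 = 75°.
EPSG code: 32643.

Zone 43N (EPSG:32643), central meridian 75°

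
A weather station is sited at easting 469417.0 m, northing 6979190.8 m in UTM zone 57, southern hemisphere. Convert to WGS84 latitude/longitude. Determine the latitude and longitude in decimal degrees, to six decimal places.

lat -27.310000°, lon 158.690900°

Zone 57S: λ₀ = 159°, k₀ = 0.9996, false easting 500000 m, false northing 10000000 m.
Meridian distance M = (N − FN)/k₀ = -3022018.0 m.
Inverse transverse Mercator on WGS84 gives φ = -27.30999999°, λ = 158.69089959°.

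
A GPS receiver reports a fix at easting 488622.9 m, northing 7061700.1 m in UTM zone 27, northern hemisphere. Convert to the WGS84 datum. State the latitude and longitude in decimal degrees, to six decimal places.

Zone 27N: λ₀ = -21°, k₀ = 0.9996, false easting 500000 m.
Meridian distance M = (N − FN)/k₀ = 7064525.9 m.
Inverse transverse Mercator on WGS84 gives φ = 63.68290013°, λ = -21.23000012°.

lat 63.682900°, lon -21.230000°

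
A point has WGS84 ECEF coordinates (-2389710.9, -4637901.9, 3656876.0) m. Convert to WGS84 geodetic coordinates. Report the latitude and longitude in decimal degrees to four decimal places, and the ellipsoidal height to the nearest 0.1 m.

λ = atan2(Y, X) = -117.26009940°; p = √(X²+Y²) = 5217360.7 m.
Bowring's method on WGS84 (a = 6378137 m, b = 6356752.314 m) gives φ = 35.20790020°, h = 241.823 m.

lat 35.2079°, lon -117.2601°, h 241.8 m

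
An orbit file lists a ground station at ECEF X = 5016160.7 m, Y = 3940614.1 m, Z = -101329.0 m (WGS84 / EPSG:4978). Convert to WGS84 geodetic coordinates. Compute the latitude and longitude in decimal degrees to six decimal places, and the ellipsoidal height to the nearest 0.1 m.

λ = atan2(Y, X) = 38.15260032°; p = √(X²+Y²) = 6378895.5 m.
Bowring's method on WGS84 (a = 6378137 m, b = 6356752.314 m) gives φ = -0.91619997°, h = 1568.667 m.

lat -0.916200°, lon 38.152600°, h 1568.7 m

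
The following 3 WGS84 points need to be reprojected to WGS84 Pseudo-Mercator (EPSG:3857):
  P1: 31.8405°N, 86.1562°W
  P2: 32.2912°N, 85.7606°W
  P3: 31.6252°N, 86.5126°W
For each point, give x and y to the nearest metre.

P1: x -9590864 m, y 3742392 m; P2: x -9546826 m, y 3801596 m; P3: x -9630539 m, y 3714212 m

Web Mercator: x = R·λ, y = R·ln tan(π/4+φ/2), R = 6378137 m.
P1 (31.8405°, -86.1562°) → (-9590864.313, 3742391.935) m.
P2 (32.2912°, -85.7606°) → (-9546826.322, 3801596.144) m.
P3 (31.6252°, -86.5126°) → (-9630538.579, 3714212.232) m.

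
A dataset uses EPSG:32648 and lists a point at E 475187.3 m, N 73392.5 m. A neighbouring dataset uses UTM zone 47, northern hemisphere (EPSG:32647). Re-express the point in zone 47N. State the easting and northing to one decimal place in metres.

E 1143891.6 m, N 73769.1 m

UTM 48N → geographic: φ = 0.66399961°, λ = 104.77700022°.
UTM 47N (λ₀ = 99°) forward: E = 1143891.609 m, N = 73769.097 m.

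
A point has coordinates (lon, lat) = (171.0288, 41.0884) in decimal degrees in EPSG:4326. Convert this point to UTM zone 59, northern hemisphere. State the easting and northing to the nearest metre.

E 502419 m, N 4548571 m

Zone 59 central meridian λ₀ = 6×59 − 183 = 171°; Δλ = +0.0288°.
Transverse Mercator on WGS84 with k₀ = 0.9996 gives E = 502418.885 m, N = 4548570.776 m.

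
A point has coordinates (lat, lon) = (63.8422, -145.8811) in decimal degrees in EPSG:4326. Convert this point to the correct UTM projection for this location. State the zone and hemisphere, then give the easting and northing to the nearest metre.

Longitude -145.8811° lies in the 6° band [-150°, -144°), giving zone 6; latitude is north of the equator, so 6N.
Zone 6 central meridian λ₀ = 6×6 − 183 = -147°; Δλ = +1.1189°.
Transverse Mercator on WGS84 with k₀ = 0.9996 gives E = 555034.115 m, N = 7079912.620 m.

Zone 6N: E 555034 m, N 7079913 m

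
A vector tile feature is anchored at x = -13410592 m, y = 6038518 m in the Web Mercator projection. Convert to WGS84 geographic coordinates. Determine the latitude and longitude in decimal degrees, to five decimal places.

R = 6378137 m. λ = x/R = -120.46939763°.
φ = 2·arctan(exp(y/R)) − 90° = 2·arctan(2.57733) − 90° = 47.58759785°.

lat 47.58760°, lon -120.46940°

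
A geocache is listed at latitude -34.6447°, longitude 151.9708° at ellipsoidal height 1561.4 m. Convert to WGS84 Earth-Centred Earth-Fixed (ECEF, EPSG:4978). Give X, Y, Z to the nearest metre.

WGS84: a = 6378137 m, e² = 0.006694380; N(φ) = a/√(1−e²sin²φ) = 6385047.648 m.
X = (N+h)·cosφ·cosλ = -4637942.511 m; Y = (N+h)·cosφ·sinλ = 2469070.504 m; Z = (N(1−e²)+h)·sinφ = -3606396.929 m.

X -4637943 m, Y 2469071 m, Z -3606397 m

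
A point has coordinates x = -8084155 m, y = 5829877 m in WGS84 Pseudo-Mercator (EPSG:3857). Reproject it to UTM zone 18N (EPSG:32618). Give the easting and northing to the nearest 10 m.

Web Mercator inverse (R = 6378137 m) → φ = 46.30820128°, λ = -72.62119996°.
UTM 18N forward: E = 683168.285 m, N = 5131041.844 m.

E 683170 m, N 5131040 m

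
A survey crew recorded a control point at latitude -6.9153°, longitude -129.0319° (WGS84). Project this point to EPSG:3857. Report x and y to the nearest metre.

x -14363765 m, y -771684 m

Web Mercator is spherical with R = a = 6378137 m.
x = R·λ = 6378137 × -2.252031495 = -14363765.404 m.
y = R·ln tan(π/4 + φ/2) = 6378137 × -0.120988857 = -771683.504 m.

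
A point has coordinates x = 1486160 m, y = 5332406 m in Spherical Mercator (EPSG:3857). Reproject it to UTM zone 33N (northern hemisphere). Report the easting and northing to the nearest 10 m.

E 365840 m, N 4777030 m

Web Mercator inverse (R = 6378137 m) → φ = 43.13410289°, λ = 13.35040243°.
UTM 33N forward: E = 365835.560 m, N = 4777027.544 m.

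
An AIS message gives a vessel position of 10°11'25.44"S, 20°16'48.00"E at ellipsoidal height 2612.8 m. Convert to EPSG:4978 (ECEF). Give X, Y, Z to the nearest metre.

X 5891409 m, Y 2176961 m, Z -1121445 m

WGS84: a = 6378137 m, e² = 0.006694380; N(φ) = a/√(1−e²sin²φ) = 6378805.337 m.
X = (N+h)·cosφ·cosλ = 5891408.961 m; Y = (N+h)·cosφ·sinλ = 2176960.762 m; Z = (N(1−e²)+h)·sinφ = -1121444.583 m.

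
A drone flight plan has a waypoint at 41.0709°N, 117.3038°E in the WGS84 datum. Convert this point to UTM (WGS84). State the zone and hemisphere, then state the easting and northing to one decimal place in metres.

Zone 50N: E 525522.7 m, N 4546672.1 m

Longitude 117.3038° lies in the 6° band [114°, 120°), giving zone 50; latitude is north of the equator, so 50N.
Zone 50 central meridian λ₀ = 6×50 − 183 = 117°; Δλ = +0.3038°.
Transverse Mercator on WGS84 with k₀ = 0.9996 gives E = 525522.663 m, N = 4546672.138 m.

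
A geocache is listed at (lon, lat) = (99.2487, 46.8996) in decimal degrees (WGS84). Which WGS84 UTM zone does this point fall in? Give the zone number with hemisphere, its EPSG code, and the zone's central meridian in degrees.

Zone 47N (EPSG:32647), central meridian 99°

UTM zone = ⌊(λ + 180)/6⌋ + 1; 99.2487° ∈ [96°, 102°) → zone 47.
Hemisphere: N (φ ≥ 0).
Central meridian λ₀ = 6×47 − 183 = 99°.
EPSG code: 32647.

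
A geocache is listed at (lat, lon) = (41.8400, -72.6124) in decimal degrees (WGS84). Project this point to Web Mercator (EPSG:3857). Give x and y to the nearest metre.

Web Mercator is spherical with R = a = 6378137 m.
x = R·λ = 6378137 × -1.267325458 = -8083175.393 m.
y = R·ln tan(π/4 + φ/2) = 6378137 × 0.805414225 = 5137042.270 m.

x -8083175 m, y 5137042 m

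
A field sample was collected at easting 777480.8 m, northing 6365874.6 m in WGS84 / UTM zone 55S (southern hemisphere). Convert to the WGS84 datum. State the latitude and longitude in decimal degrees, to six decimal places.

lat -32.810100°, lon 149.963500°

Zone 55S: λ₀ = 147°, k₀ = 0.9996, false easting 500000 m, false northing 10000000 m.
Meridian distance M = (N − FN)/k₀ = -3635579.6 m.
Inverse transverse Mercator on WGS84 gives φ = -32.81009971°, λ = 149.96349992°.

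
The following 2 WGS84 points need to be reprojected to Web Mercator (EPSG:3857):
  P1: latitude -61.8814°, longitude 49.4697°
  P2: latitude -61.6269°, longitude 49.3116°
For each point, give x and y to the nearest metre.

Web Mercator: x = R·λ, y = R·ln tan(π/4+φ/2), R = 6378137 m.
P1 (-61.8814°, 49.4697°) → (5506941.814, -8831075.353) m.
P2 (-61.6269°, 49.3116°) → (5489342.202, -8771211.340) m.

P1: x 5506942 m, y -8831075 m; P2: x 5489342 m, y -8771211 m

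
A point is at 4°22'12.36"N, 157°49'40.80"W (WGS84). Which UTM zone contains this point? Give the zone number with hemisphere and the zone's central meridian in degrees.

Zone 4N, central meridian -159°

UTM zone = ⌊(λ + 180)/6⌋ + 1; -157.8280° ∈ [-162°, -156°) → zone 4.
Hemisphere: N (φ ≥ 0).
Central meridian λ₀ = 6×4 − 183 = -159°.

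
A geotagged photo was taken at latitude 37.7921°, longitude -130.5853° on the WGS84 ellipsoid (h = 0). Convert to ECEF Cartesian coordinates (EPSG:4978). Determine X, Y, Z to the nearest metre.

WGS84: a = 6378137 m, e² = 0.006694380; N(φ) = a/√(1−e²sin²φ) = 6386169.094 m.
X = (N+h)·cosφ·cosλ = -3283216.026 m; Y = (N+h)·cosφ·sinλ = -3832583.455 m; Z = (N(1−e²)+h)·sinφ = 3887234.287 m.

X -3283216 m, Y -3832583 m, Z 3887234 m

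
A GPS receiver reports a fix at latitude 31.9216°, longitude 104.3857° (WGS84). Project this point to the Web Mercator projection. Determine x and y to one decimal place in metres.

Web Mercator is spherical with R = a = 6378137 m.
x = R·λ = 6378137 × 1.821874157 = 11620162.970 m.
y = R·ln tan(π/4 + φ/2) = 6378137 × 0.588420067 = 3753023.803 m.

x 11620163.0 m, y 3753023.8 m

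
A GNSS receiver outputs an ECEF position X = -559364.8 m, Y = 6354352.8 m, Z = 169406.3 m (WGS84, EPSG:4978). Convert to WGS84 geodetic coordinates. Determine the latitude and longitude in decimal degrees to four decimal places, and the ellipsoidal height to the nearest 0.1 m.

lat 1.5315°, lon 95.0307°, h 3052.6 m

λ = atan2(Y, X) = 95.03069982°; p = √(X²+Y²) = 6378925.3 m.
Bowring's method on WGS84 (a = 6378137 m, b = 6356752.314 m) gives φ = 1.53149975°, h = 3052.568 m.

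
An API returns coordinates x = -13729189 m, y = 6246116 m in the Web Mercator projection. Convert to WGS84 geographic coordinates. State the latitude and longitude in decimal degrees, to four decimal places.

R = 6378137 m. λ = x/R = -123.33140317°.
φ = 2·arctan(exp(y/R)) − 90° = 2·arctan(2.66259) − 90° = 48.83030144°.

lat 48.8303°, lon -123.3314°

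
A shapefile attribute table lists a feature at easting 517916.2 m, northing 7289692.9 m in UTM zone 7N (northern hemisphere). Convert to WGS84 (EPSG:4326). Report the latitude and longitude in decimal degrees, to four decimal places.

lat 65.7284°, lon -140.6094°

Zone 7N: λ₀ = -141°, k₀ = 0.9996, false easting 500000 m.
Meridian distance M = (N − FN)/k₀ = 7292609.9 m.
Inverse transverse Mercator on WGS84 gives φ = 65.72839956°, λ = -140.60940081°.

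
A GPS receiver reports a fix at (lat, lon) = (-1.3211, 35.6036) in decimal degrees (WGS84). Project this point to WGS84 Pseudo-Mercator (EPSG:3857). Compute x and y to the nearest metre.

x 3963375 m, y -147077 m

Web Mercator is spherical with R = a = 6378137 m.
x = R·λ = 6378137 × 0.621400046 = 3963374.622 m.
y = R·ln tan(π/4 + φ/2) = 6378137 × -0.023059588 = -147077.212 m.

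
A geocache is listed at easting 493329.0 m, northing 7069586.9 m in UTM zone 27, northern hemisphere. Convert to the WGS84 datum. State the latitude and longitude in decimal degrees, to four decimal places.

Zone 27N: λ₀ = -21°, k₀ = 0.9996, false easting 500000 m.
Meridian distance M = (N − FN)/k₀ = 7072415.9 m.
Inverse transverse Mercator on WGS84 gives φ = 63.75379957°, λ = -21.13519909°.

lat 63.7538°, lon -21.1352°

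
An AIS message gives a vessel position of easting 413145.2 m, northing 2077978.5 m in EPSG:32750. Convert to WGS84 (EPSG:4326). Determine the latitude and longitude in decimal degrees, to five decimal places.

lat -71.38440°, lon 114.56160°

Zone 50S: λ₀ = 117°, k₀ = 0.9996, false easting 500000 m, false northing 10000000 m.
Meridian distance M = (N − FN)/k₀ = -7925191.6 m.
Inverse transverse Mercator on WGS84 gives φ = -71.38439989°, λ = 114.56160088°.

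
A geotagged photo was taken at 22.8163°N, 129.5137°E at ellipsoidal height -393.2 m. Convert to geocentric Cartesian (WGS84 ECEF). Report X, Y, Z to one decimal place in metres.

WGS84: a = 6378137 m, e² = 0.006694380; N(φ) = a/√(1−e²sin²φ) = 6381349.685 m.
X = (N+h)·cosφ·cosλ = -3742284.057 m; Y = (N+h)·cosφ·sinλ = 4537542.584 m; Z = (N(1−e²)+h)·sinφ = 2457827.911 m.

X -3742284.1 m, Y 4537542.6 m, Z 2457827.9 m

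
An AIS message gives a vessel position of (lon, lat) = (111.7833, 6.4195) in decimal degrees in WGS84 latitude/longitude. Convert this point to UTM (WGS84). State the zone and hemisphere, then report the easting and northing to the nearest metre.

Longitude 111.7833° lies in the 6° band [108°, 114°), giving zone 49; latitude is north of the equator, so 49N.
Zone 49 central meridian λ₀ = 6×49 − 183 = 111°; Δλ = +0.7833°.
Transverse Mercator on WGS84 with k₀ = 0.9996 gives E = 586621.441 m, N = 709643.577 m.

Zone 49N: E 586621 m, N 709644 m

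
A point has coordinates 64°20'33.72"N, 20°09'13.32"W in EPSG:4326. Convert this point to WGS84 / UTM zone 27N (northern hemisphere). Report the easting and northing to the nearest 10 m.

Zone 27 central meridian λ₀ = 6×27 − 183 = -21°; Δλ = +0.8463°.
Transverse Mercator on WGS84 with k₀ = 0.9996 gives E = 540885.714 m, N = 7135475.263 m.

E 540890 m, N 7135480 m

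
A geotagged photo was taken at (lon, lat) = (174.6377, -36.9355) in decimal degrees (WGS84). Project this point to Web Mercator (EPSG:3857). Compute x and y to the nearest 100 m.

Web Mercator is spherical with R = a = 6378137 m.
x = R·λ = 6378137 × 3.048002863 = 19440579.837 m.
y = R·ln tan(π/4 + φ/2) = 6378137 × -0.694579017 = -4430120.128 m.

x 19440600 m, y -4430100 m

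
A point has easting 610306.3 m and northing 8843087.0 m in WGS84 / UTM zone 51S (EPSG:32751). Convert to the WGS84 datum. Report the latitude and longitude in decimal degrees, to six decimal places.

Zone 51S: λ₀ = 123°, k₀ = 0.9996, false easting 500000 m, false northing 10000000 m.
Meridian distance M = (N − FN)/k₀ = -1157376.0 m.
Inverse transverse Mercator on WGS84 gives φ = -10.46419976°, λ = 124.00790015°.

lat -10.464200°, lon 124.007900°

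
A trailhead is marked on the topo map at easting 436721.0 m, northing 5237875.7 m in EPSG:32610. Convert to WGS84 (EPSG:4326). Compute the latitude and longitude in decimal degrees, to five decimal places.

Zone 10N: λ₀ = -123°, k₀ = 0.9996, false easting 500000 m.
Meridian distance M = (N − FN)/k₀ = 5239971.7 m.
Inverse transverse Mercator on WGS84 gives φ = 47.29130043°, λ = -123.83690011°.

lat 47.29130°, lon -123.83690°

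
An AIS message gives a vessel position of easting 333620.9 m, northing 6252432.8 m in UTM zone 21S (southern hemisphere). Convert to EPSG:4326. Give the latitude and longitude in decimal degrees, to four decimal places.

lat -33.8553°, lon -58.7985°

Zone 21S: λ₀ = -57°, k₀ = 0.9996, false easting 500000 m, false northing 10000000 m.
Meridian distance M = (N − FN)/k₀ = -3749066.8 m.
Inverse transverse Mercator on WGS84 gives φ = -33.85530043°, λ = -58.79849986°.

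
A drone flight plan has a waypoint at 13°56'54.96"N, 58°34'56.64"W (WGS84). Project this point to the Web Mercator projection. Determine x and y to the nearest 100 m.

Web Mercator is spherical with R = a = 6378137 m.
x = R·λ = 6378137 × -1.022455764 = -6521362.937 m.
y = R·ln tan(π/4 + φ/2) = 6378137 × 0.245890018 = 1568320.219 m.

x -6521400 m, y 1568300 m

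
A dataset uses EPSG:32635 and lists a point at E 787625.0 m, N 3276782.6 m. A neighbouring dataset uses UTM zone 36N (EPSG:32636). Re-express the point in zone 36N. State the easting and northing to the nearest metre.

E 206425 m, N 3276937 m

UTM 35N → geographic: φ = 29.58769977°, λ = 29.96930045°.
UTM 36N (λ₀ = 33°) forward: E = 206424.666 m, N = 3276936.576 m.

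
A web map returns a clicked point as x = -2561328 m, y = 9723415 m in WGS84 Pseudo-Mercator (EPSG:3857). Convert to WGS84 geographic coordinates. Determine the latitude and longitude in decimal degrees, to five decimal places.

lat 65.43320°, lon -23.00880°

R = 6378137 m. λ = x/R = -23.00880090°.
φ = 2·arctan(exp(y/R)) − 90° = 2·arctan(4.59281) − 90° = 65.43320157°.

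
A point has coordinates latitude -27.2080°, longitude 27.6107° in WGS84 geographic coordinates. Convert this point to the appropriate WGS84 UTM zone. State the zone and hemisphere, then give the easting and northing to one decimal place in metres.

Zone 35S: E 560479.5 m, N 6990379.1 m

Longitude 27.6107° lies in the 6° band [24°, 30°), giving zone 35; latitude is south of the equator, so 35S.
Zone 35 central meridian λ₀ = 6×35 − 183 = 27°; Δλ = +0.6107°.
Transverse Mercator on WGS84 with k₀ = 0.9996 gives E = 560479.509 m, N = 6990379.129 m.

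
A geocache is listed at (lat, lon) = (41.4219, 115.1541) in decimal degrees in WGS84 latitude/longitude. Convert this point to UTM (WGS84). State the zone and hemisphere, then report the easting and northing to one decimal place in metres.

Longitude 115.1541° lies in the 6° band [114°, 120°), giving zone 50; latitude is north of the equator, so 50N.
Zone 50 central meridian λ₀ = 6×50 − 183 = 117°; Δλ = -1.8459°.
Transverse Mercator on WGS84 with k₀ = 0.9996 gives E = 345747.742 m, N = 4587237.913 m.

Zone 50N: E 345747.7 m, N 4587237.9 m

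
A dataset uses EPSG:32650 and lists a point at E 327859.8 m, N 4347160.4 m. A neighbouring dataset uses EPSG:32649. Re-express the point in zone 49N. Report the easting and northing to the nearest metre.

UTM 50N → geographic: φ = 39.25669970°, λ = 115.00490045°.
UTM 49N (λ₀ = 111°) forward: E = 845591.338 m, N = 4352913.387 m.

E 845591 m, N 4352913 m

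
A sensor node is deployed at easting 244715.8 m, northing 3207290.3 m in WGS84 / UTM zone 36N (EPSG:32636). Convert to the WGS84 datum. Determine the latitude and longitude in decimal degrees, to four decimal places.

Zone 36N: λ₀ = 33°, k₀ = 0.9996, false easting 500000 m.
Meridian distance M = (N − FN)/k₀ = 3208573.7 m.
Inverse transverse Mercator on WGS84 gives φ = 28.96820016°, λ = 30.38030020°.

lat 28.9682°, lon 30.3803°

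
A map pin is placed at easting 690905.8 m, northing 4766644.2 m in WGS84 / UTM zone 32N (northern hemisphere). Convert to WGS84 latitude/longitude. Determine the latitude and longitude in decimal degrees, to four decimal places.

lat 43.0285°, lon 11.3432°

Zone 32N: λ₀ = 9°, k₀ = 0.9996, false easting 500000 m.
Meridian distance M = (N − FN)/k₀ = 4768551.6 m.
Inverse transverse Mercator on WGS84 gives φ = 43.02850012°, λ = 11.34319974°.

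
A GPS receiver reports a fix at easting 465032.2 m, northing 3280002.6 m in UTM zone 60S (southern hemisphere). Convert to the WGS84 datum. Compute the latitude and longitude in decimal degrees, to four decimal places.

Zone 60S: λ₀ = 177°, k₀ = 0.9996, false easting 500000 m, false northing 10000000 m.
Meridian distance M = (N − FN)/k₀ = -6722686.5 m.
Inverse transverse Mercator on WGS84 gives φ = -60.61429975°, λ = 176.36119972°.

lat -60.6143°, lon 176.3612°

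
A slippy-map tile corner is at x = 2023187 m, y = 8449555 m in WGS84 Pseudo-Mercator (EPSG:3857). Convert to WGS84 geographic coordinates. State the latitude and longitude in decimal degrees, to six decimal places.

R = 6378137 m. λ = x/R = 18.17459805°.
φ = 2·arctan(exp(y/R)) − 90° = 2·arctan(3.76131) − 90° = 60.22300173°.

lat 60.223002°, lon 18.174598°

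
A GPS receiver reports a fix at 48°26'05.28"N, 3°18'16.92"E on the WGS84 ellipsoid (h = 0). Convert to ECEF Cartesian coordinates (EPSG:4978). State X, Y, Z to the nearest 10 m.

X 4232620 m, Y 244400 m, Z 4749090 m

WGS84: a = 6378137 m, e² = 0.006694380; N(φ) = a/√(1−e²sin²φ) = 6390121.882 m.
X = (N+h)·cosφ·cosλ = 4232616.107 m; Y = (N+h)·cosφ·sinλ = 244399.469 m; Z = (N(1−e²)+h)·sinφ = 4749090.409 m.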